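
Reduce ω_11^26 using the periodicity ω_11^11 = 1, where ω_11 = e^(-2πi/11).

Since ω_11^11 = 1, powers reduce modulo 11.
26 mod 11 = 4
So ω_11^26 = ω_11^4 = e^(-2πi·4/11)

ω_11^26 = ω_11^4 = -0.6549-0.7557i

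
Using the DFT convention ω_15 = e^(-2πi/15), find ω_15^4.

ω_15^4 = e^(-2πi·4/15)
= cos(-2π·4/15) + i·sin(-2π·4/15)
= cos(-8π/15) + i·sin(-8π/15)

ω_15^4 = cos(-8π/15) + i·sin(-8π/15) = -0.1045-0.9945i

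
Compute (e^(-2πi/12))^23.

Since ω_12^12 = 1, powers reduce modulo 12.
23 mod 12 = 11
So ω_12^23 = ω_12^11 = e^(-2πi·11/12)

ω_12^23 = ω_12^11 = 0.8660+0.5000i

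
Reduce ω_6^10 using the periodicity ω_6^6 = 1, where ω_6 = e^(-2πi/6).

Since ω_6^6 = 1, powers reduce modulo 6.
10 mod 6 = 4
So ω_6^10 = ω_6^4 = e^(-2πi·4/6)

ω_6^10 = ω_6^4 = -0.5000+0.8660i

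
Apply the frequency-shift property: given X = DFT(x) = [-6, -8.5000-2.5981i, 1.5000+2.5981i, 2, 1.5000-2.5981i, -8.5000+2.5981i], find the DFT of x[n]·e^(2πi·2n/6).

Modulation property: DFT(ω_6^(-2n)·x[n]) = X[(k-2) mod 6], so circularly shift X by 2 positions.

X[k-2] = [1.5000-2.5981i, -8.5000+2.5981i, -6, -8.5000-2.5981i, 1.5000+2.5981i, 2]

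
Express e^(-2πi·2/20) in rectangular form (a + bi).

ω_20^2 = e^(-2πi·2/20)
= cos(-2π·2/20) + i·sin(-2π·2/20)
= cos(-4π/20) + i·sin(-4π/20)

ω_20^2 = cos(-4π/20) + i·sin(-4π/20) = 0.8090-0.5878i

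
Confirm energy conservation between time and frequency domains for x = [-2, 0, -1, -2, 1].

Time domain:
Σ|x[n]|² = |-2|² + |0|² + |-1|² + |-2|² + |1|² = 10.0000

Frequency domain:
(1/5)Σ|X[k]|² = (1/5)(|-4|² + |0.7361+0.3633i|² + |-3.7361+1.5388i|² + |-3.7361-1.5388i|² + |0.7361-0.3633i|²) = (1/5)·50.0000 = 10.0000

Both sides agree, confirming Parseval's theorem.

Σ|x[n]|² = (1/N)Σ|X[k]|² = 10.0000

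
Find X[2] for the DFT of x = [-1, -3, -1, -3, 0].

X[2] = Σ(n=0 to 4) x[n] · ω_5^(2n) where ω_5 = e^(-2πi/5)
= (-1)·ω_5^0 + (-3)·ω_5^2 + (-1)·ω_5^4 + (-3)·ω_5^6 + (0)·ω_5^8

X[2] = 0.1910+3.6655i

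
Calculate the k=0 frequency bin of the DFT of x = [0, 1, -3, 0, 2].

X[0] = Σ(n=0 to 4) x[n] · ω_5^0 = Σ x[n]
= (0) + (1) + (-3) + (0) + (2)

X[0] = 0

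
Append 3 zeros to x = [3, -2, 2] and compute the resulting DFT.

Original 3-point DFT: [3, 3.0000+3.4641i, 3.0000-3.4641i]
Zero-padded 6-point DFT provides frequency interpolation.

DFT_6([x, 0, ...]) = [3, 1, 3.0000+3.4641i, 7, 3.0000-3.4641i, 1]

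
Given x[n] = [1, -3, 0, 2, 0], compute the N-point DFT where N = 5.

X[k] = Σ(n=0 to 4) x[n] · ω_5^(nk)
where ω_5 = e^(-2πi/5)

Computing each X[k]:
X[0] = 0
X[1] = -1.5451+4.0287i
X[2] = 4.0451-0.1388i
X[3] = 4.0451+0.1388i
X[4] = -1.5451-4.0287i

X = [0, -1.5451+4.0287i, 4.0451-0.1388i, 4.0451+0.1388i, -1.5451-4.0287i]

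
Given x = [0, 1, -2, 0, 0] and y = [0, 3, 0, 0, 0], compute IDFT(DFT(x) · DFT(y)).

(x ⊛ y)[n] = Σ(m=0 to 4) x[m] · y[(n-m) mod 5]

Computing each output sample:
(x ⊛ y)[0] = 0
(x ⊛ y)[1] = 0
(x ⊛ y)[2] = 3
(x ⊛ y)[3] = -6
(x ⊛ y)[4] = 0

x ⊛ y = [0, 0, 3, -6, 0]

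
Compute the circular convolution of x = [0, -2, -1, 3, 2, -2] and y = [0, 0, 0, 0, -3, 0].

(x ⊛ y)[n] = Σ(m=0 to 5) x[m] · y[(n-m) mod 6]

Computing each output sample:
(x ⊛ y)[0] = 3
(x ⊛ y)[1] = -9
(x ⊛ y)[2] = -6
(x ⊛ y)[3] = 6
(x ⊛ y)[4] = 0
(x ⊛ y)[5] = 6

x ⊛ y = [3, -9, -6, 6, 0, 6]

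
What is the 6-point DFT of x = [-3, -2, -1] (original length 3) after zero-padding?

Original 3-point DFT: [-6, -1.5000+0.8660i, -1.5000-0.8660i]
Zero-padded 6-point DFT provides frequency interpolation.

DFT_6([x, 0, ...]) = [-6, -3.5000+2.5981i, -1.5000+0.8660i, -2, -1.5000-0.8660i, -3.5000-2.5981i]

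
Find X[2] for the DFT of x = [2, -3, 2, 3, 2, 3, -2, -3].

X[2] = Σ(n=0 to 7) x[n] · ω_8^(2n) where ω_8 = e^(-2πi/8)
= (2)·ω_8^0 + (-3)·ω_8^2 + (2)·ω_8^4 + (3)·ω_8^6 + (2)·ω_8^8 + (3)·ω_8^10 + (-2)·ω_8^12 + (-3)·ω_8^14

X[2] = 4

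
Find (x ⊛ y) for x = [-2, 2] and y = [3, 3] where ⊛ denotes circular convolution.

(x ⊛ y)[n] = Σ(m=0 to 1) x[m] · y[(n-m) mod 2]

Computing each output sample:
(x ⊛ y)[0] = 0
(x ⊛ y)[1] = 0

x ⊛ y = [0, 0]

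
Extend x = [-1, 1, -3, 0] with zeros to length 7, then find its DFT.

Original 4-point DFT: [-3, 2-1i, -5, 2+1i]
Zero-padded 7-point DFT provides frequency interpolation.

DFT_7([x, 0, ...]) = [-3, 0.2911+2.1430i, 1.4804-2.2766i, -3.7714-2.7794i, -3.7714+2.7794i, 1.4804+2.2766i, 0.2911-2.1430i]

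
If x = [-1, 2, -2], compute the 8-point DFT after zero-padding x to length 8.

Original 3-point DFT: [-1, -1.0000-3.4641i, -1.0000+3.4641i]
Zero-padded 8-point DFT provides frequency interpolation.

DFT_8([x, 0, ...]) = [-1, 0.4142+0.5858i, 1-2i, -2.4142-3.4142i, -5, -2.4142+3.4142i, 1+2i, 0.4142-0.5858i]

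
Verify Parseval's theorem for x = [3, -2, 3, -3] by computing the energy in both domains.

Time domain:
Σ|x[n]|² = |3|² + |-2|² + |3|² + |-3|² = 31.0000

Frequency domain:
(1/4)Σ|X[k]|² = (1/4)(|1|² + |-1i|² + |11|² + |1i|²) = (1/4)·124.0000 = 31.0000

Both sides agree, confirming Parseval's theorem.

Σ|x[n]|² = (1/N)Σ|X[k]|² = 31.0000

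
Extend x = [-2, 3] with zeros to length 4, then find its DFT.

Original 2-point DFT: [1, -5]
Zero-padded 4-point DFT provides frequency interpolation.

DFT_4([x, 0, ...]) = [1, -2-3i, -5, -2+3i]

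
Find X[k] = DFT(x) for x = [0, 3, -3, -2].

X[k] = Σ(n=0 to 3) x[n] · ω_4^(nk)
where ω_4 = e^(-2πi/4)

Computing each X[k]:
X[0] = -2
X[1] = 3-5i
X[2] = -4
X[3] = 3+5i

X = [-2, 3-5i, -4, 3+5i]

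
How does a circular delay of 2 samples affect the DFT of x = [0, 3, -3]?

Time shift by 2: X_shifted[k] = ω_3^(2k) · X[k]
Shifted x = [3, -3, 0]

DFT(x[n-2]) = [0, 4.5000+2.5981i, 4.5000-2.5981i]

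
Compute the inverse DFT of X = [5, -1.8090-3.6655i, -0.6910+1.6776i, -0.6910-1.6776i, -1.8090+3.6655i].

x[n] = (1/5) Σ(k=0 to 4) X[k] · e^(2πikn/5)

Computing each x[n]:
x[0] = 0
x[1] = 2
x[2] = 3
x[3] = 0
x[4] = 0

x = [0, 2, 3, 0, 0]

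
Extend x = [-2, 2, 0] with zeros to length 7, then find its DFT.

Original 3-point DFT: [0, -3.0000-1.7321i, -3.0000+1.7321i]
Zero-padded 7-point DFT provides frequency interpolation.

DFT_7([x, 0, ...]) = [0, -0.7530-1.5637i, -2.4450-1.9499i, -3.8019-0.8678i, -3.8019+0.8678i, -2.4450+1.9499i, -0.7530+1.5637i]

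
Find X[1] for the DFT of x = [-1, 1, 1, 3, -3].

X[1] = Σ(n=0 to 4) x[n] · ω_5^(1n) where ω_5 = e^(-2πi/5)
= (-1)·ω_5^0 + (1)·ω_5^1 + (1)·ω_5^2 + (3)·ω_5^3 + (-3)·ω_5^4

X[1] = -4.8541-2.6287i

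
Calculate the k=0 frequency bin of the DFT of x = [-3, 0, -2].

X[0] = Σ(n=0 to 2) x[n] · ω_3^0 = Σ x[n]
= (-3) + (0) + (-2)

X[0] = -5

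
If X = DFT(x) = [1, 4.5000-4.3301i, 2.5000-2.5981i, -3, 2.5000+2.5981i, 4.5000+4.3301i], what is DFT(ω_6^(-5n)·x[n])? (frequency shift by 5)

Modulation property: DFT(ω_6^(-5n)·x[n]) = X[(k-5) mod 6], so circularly shift X by 5 positions.

X[k-5] = [4.5000-4.3301i, 2.5000-2.5981i, -3, 2.5000+2.5981i, 4.5000+4.3301i, 1]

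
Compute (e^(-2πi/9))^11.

Since ω_9^9 = 1, powers reduce modulo 9.
11 mod 9 = 2
So ω_9^11 = ω_9^2 = e^(-2πi·2/9)

ω_9^11 = ω_9^2 = 0.1736-0.9848i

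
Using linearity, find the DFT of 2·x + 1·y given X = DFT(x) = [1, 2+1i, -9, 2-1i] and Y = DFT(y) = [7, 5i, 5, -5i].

By linearity: DFT(2x + 1y) = 2·DFT(x) + 1·DFT(y)
= 2·[1, 2+1i, -9, 2-1i] + 1·[7, 5i, 5, -5i]

Computing element-wise:
Z[0] = 2·(1) + 1·(7) = 9
Z[1] = 2·(2+1i) + 1·(5i) = 4+7i
Z[2] = 2·(-9) + 1·(5) = -13
Z[3] = 2·(2-1i) + 1·(-5i) = 4-7i

DFT(2x + 1y) = 2·X + 1·Y = [9, 4+7i, -13, 4-7i]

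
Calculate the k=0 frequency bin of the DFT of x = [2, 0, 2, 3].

X[0] = Σ(n=0 to 3) x[n] · ω_4^0 = Σ x[n]
= (2) + (0) + (2) + (3)

X[0] = 7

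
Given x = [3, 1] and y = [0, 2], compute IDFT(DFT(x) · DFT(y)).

(x ⊛ y)[n] = Σ(m=0 to 1) x[m] · y[(n-m) mod 2]

Computing each output sample:
(x ⊛ y)[0] = 2
(x ⊛ y)[1] = 6

x ⊛ y = [2, 6]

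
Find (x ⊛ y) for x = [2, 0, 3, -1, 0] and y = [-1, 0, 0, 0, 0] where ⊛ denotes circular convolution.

(x ⊛ y)[n] = Σ(m=0 to 4) x[m] · y[(n-m) mod 5]

Computing each output sample:
(x ⊛ y)[0] = -2
(x ⊛ y)[1] = 0
(x ⊛ y)[2] = -3
(x ⊛ y)[3] = 1
(x ⊛ y)[4] = 0

x ⊛ y = [-2, 0, -3, 1, 0]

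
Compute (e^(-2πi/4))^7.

Since ω_4^4 = 1, powers reduce modulo 4.
7 mod 4 = 3
So ω_4^7 = ω_4^3 = e^(-2πi·3/4)

ω_4^7 = ω_4^3 = 1i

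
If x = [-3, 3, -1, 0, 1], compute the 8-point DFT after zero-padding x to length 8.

Original 5-point DFT: [0, -0.9549-1.3143i, -6.5451-2.1266i, -6.5451+2.1266i, -0.9549+1.3143i]
Zero-padded 8-point DFT provides frequency interpolation.

DFT_8([x, 0, ...]) = [0, -1.8787-1.1213i, -1-3i, -6.1213-3.1213i, -6, -6.1213+3.1213i, -1+3i, -1.8787+1.1213i]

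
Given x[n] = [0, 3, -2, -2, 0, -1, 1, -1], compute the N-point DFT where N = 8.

X[k] = Σ(n=0 to 7) x[n] · ω_8^(nk)
where ω_8 = e^(-2πi/8)

Computing each X[k]:
X[0] = -2
X[1] = 3.5355+0.8787i
X[2] = 1-5i
X[3] = -3.5355-5.1213i
X[4] = 0
X[5] = -3.5355+5.1213i
X[6] = 1+5i
X[7] = 3.5355-0.8787i

X = [-2, 3.5355+0.8787i, 1-5i, -3.5355-5.1213i, 0, -3.5355+5.1213i, 1+5i, 3.5355-0.8787i]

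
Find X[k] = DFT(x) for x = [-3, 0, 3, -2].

X[k] = Σ(n=0 to 3) x[n] · ω_4^(nk)
where ω_4 = e^(-2πi/4)

Computing each X[k]:
X[0] = -2
X[1] = -6-2i
X[2] = 2
X[3] = -6+2i

X = [-2, -6-2i, 2, -6+2i]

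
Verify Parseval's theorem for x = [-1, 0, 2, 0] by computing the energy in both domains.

Time domain:
Σ|x[n]|² = |-1|² + |0|² + |2|² + |0|² = 5.0000

Frequency domain:
(1/4)Σ|X[k]|² = (1/4)(|1|² + |-3|² + |1|² + |-3|²) = (1/4)·20.0000 = 5.0000

Both sides agree, confirming Parseval's theorem.

Σ|x[n]|² = (1/N)Σ|X[k]|² = 5.0000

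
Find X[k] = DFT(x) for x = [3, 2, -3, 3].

X[k] = Σ(n=0 to 3) x[n] · ω_4^(nk)
where ω_4 = e^(-2πi/4)

Computing each X[k]:
X[0] = 5
X[1] = 6+1i
X[2] = -5
X[3] = 6-1i

X = [5, 6+1i, -5, 6-1i]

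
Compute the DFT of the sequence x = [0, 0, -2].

X[k] = Σ(n=0 to 2) x[n] · ω_3^(nk)
where ω_3 = e^(-2πi/3)

Computing each X[k]:
X[0] = -2
X[1] = 1.0000-1.7321i
X[2] = 1.0000+1.7321i

X = [-2, 1.0000-1.7321i, 1.0000+1.7321i]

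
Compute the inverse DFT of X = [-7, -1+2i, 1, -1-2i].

x[n] = (1/4) Σ(k=0 to 3) X[k] · e^(2πikn/4)

Computing each x[n]:
x[0] = -2
x[1] = -3
x[2] = -1
x[3] = -1

x = [-2, -3, -1, -1]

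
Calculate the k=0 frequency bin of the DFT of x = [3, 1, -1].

X[0] = Σ(n=0 to 2) x[n] · ω_3^0 = Σ x[n]
= (3) + (1) + (-1)

X[0] = 3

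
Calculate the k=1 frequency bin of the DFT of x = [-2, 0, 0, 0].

X[1] = Σ(n=0 to 3) x[n] · ω_4^(1n) where ω_4 = e^(-2πi/4)
= (-2)·ω_4^0 + (0)·ω_4^1 + (0)·ω_4^2 + (0)·ω_4^3

X[1] = -2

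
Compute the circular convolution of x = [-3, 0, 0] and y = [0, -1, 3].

(x ⊛ y)[n] = Σ(m=0 to 2) x[m] · y[(n-m) mod 3]

Computing each output sample:
(x ⊛ y)[0] = 0
(x ⊛ y)[1] = 3
(x ⊛ y)[2] = -9

x ⊛ y = [0, 3, -9]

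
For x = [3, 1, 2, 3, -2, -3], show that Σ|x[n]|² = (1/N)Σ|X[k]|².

Time domain:
Σ|x[n]|² = |3|² + |1|² + |2|² + |3|² + |-2|² + |-3|² = 36.0000

Frequency domain:
(1/6)Σ|X[k]|² = (1/6)(|4|² + |-1.0000-6.9282i|² + |7|² + |2|² + |7|² + |-1.0000+6.9282i|²) = (1/6)·216.0000 = 36.0000

Both sides agree, confirming Parseval's theorem.

Σ|x[n]|² = (1/N)Σ|X[k]|² = 36.0000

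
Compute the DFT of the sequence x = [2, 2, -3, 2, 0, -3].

X[k] = Σ(n=0 to 5) x[n] · ω_6^(nk)
where ω_6 = e^(-2πi/6)

Computing each X[k]:
X[0] = 0
X[1] = 1.0000-1.7321i
X[2] = 6.0000-6.9282i
X[3] = -2
X[4] = 6.0000+6.9282i
X[5] = 1.0000+1.7321i

X = [0, 1.0000-1.7321i, 6.0000-6.9282i, -2, 6.0000+6.9282i, 1.0000+1.7321i]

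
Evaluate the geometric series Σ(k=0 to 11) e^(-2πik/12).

Sum of all nth roots of unity equals 0 for n > 1 (geometric series with r ≠ 1).

0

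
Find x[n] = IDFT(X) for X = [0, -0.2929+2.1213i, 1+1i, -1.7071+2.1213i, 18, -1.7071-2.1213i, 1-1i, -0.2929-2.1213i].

x[n] = (1/8) Σ(k=0 to 7) X[k] · e^(2πikn/8)

Computing each x[n]:
x[0] = 2
x[1] = -3
x[2] = 2
x[3] = -3
x[4] = 3
x[5] = -2
x[6] = 2
x[7] = -1

x = [2, -3, 2, -3, 3, -2, 2, -1]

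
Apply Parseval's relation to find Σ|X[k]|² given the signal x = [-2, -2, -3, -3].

Parseval: Σ|x[n]|² = (1/N)Σ|X[k]|², so Σ|X[k]|² = N·Σ|x[n]|² = 4·26.0000

Σ|X[k]|² = N·Σ|x[n]|² = 4·26.0000 = 104.0000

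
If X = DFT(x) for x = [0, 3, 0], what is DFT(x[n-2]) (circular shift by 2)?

Time shift by 2: X_shifted[k] = ω_3^(2k) · X[k]
Shifted x = [3, 0, 0]

DFT(x[n-2]) = [3, 3, 3]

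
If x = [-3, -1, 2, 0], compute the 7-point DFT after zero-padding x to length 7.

Original 4-point DFT: [-2, -5+1i, 0, -5-1i]
Zero-padded 7-point DFT provides frequency interpolation.

DFT_7([x, 0, ...]) = [-2, -4.0685-1.1680i, -4.5794+1.8427i, -0.8521+1.9975i, -0.8521-1.9975i, -4.5794-1.8427i, -4.0685+1.1680i]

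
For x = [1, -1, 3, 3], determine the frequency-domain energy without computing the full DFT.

Parseval: Σ|x[n]|² = (1/N)Σ|X[k]|², so Σ|X[k]|² = N·Σ|x[n]|² = 4·20.0000

Σ|X[k]|² = N·Σ|x[n]|² = 4·20.0000 = 80.0000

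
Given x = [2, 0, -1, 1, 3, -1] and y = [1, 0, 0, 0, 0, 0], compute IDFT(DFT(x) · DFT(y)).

(x ⊛ y)[n] = Σ(m=0 to 5) x[m] · y[(n-m) mod 6]

Computing each output sample:
(x ⊛ y)[0] = 2
(x ⊛ y)[1] = 0
(x ⊛ y)[2] = -1
(x ⊛ y)[3] = 1
(x ⊛ y)[4] = 3
(x ⊛ y)[5] = -1

x ⊛ y = [2, 0, -1, 1, 3, -1]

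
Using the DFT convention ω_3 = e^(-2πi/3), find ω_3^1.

ω_3^1 = e^(-2πi·1/3)
= cos(-2π·1/3) + i·sin(-2π·1/3)
= cos(-2π/3) + i·sin(-2π/3)

ω_3^1 = cos(-2π/3) + i·sin(-2π/3) = -0.5000-0.8660i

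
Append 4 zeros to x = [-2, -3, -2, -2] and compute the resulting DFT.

Original 4-point DFT: [-9, 1i, 1, -1i]
Zero-padded 8-point DFT provides frequency interpolation.

DFT_8([x, 0, ...]) = [-9, -2.7071+5.5355i, 1i, -1.2929+1.5355i, 1, -1.2929-1.5355i, -1i, -2.7071-5.5355i]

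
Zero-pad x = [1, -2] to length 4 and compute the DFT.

Original 2-point DFT: [-1, 3]
Zero-padded 4-point DFT provides frequency interpolation.

DFT_4([x, 0, ...]) = [-1, 1+2i, 3, 1-2i]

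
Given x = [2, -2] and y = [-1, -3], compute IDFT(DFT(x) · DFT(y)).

(x ⊛ y)[n] = Σ(m=0 to 1) x[m] · y[(n-m) mod 2]

Computing each output sample:
(x ⊛ y)[0] = 4
(x ⊛ y)[1] = -4

x ⊛ y = [4, -4]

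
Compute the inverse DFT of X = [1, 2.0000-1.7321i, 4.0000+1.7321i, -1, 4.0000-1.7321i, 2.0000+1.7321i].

x[n] = (1/6) Σ(k=0 to 5) X[k] · e^(2πikn/6)

Computing each x[n]:
x[0] = 2
x[1] = 0
x[2] = 0
x[3] = 1
x[4] = -2
x[5] = 0

x = [2, 0, 0, 1, -2, 0]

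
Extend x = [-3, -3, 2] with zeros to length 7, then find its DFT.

Original 3-point DFT: [-4, -2.5000+4.3301i, -2.5000-4.3301i]
Zero-padded 7-point DFT provides frequency interpolation.

DFT_7([x, 0, ...]) = [-4, -5.3155+0.3956i, -4.1344+3.7926i, 0.9499+2.8653i, 0.9499-2.8653i, -4.1344-3.7926i, -5.3155-0.3956i]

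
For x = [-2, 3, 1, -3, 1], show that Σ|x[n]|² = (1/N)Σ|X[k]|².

Time domain:
Σ|x[n]|² = |-2|² + |3|² + |1|² + |-3|² + |1|² = 24.0000

Frequency domain:
(1/5)Σ|X[k]|² = (1/5)(|0|² + |0.8541-4.2533i|² + |-5.8541+2.6287i|² + |-5.8541-2.6287i|² + |0.8541+4.2533i|²) = (1/5)·120.0000 = 24.0000

Both sides agree, confirming Parseval's theorem.

Σ|x[n]|² = (1/N)Σ|X[k]|² = 24.0000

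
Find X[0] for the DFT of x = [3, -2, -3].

X[0] = Σ(n=0 to 2) x[n] · ω_3^0 = Σ x[n]
= (3) + (-2) + (-3)

X[0] = -2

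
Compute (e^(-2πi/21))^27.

Since ω_21^21 = 1, powers reduce modulo 21.
27 mod 21 = 6
So ω_21^27 = ω_21^6 = e^(-2πi·6/21)

ω_21^27 = ω_21^6 = -0.2225-0.9749i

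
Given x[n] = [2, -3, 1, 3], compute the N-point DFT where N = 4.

X[k] = Σ(n=0 to 3) x[n] · ω_4^(nk)
where ω_4 = e^(-2πi/4)

Computing each X[k]:
X[0] = 3
X[1] = 1+6i
X[2] = 3
X[3] = 1-6i

X = [3, 1+6i, 3, 1-6i]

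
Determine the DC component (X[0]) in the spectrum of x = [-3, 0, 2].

X[0] = Σ(n=0 to 2) x[n] · ω_3^0 = Σ x[n]
= (-3) + (0) + (2)

X[0] = -1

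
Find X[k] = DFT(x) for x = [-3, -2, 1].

X[k] = Σ(n=0 to 2) x[n] · ω_3^(nk)
where ω_3 = e^(-2πi/3)

Computing each X[k]:
X[0] = -4
X[1] = -2.5000+2.5981i
X[2] = -2.5000-2.5981i

X = [-4, -2.5000+2.5981i, -2.5000-2.5981i]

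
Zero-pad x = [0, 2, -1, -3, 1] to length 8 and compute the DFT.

Original 5-point DFT: [-1, 4.1631-2.1266i, -3.6631+1.3143i, -3.6631-1.3143i, 4.1631+2.1266i]
Zero-padded 8-point DFT provides frequency interpolation.

DFT_8([x, 0, ...]) = [-1, 2.5355+1.7071i, 2-5i, -4.5355-0.2929i, 1, -4.5355+0.2929i, 2+5i, 2.5355-1.7071i]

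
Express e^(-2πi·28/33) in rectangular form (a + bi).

ω_33^28 = e^(-2πi·28/33)
= cos(-2π·28/33) + i·sin(-2π·28/33)
= cos(-56π/33) + i·sin(-56π/33)

ω_33^28 = cos(-56π/33) + i·sin(-56π/33) = 0.5801+0.8146i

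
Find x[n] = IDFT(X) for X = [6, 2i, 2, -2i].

x[n] = (1/4) Σ(k=0 to 3) X[k] · e^(2πikn/4)

Computing each x[n]:
x[0] = 2
x[1] = 0
x[2] = 2
x[3] = 2

x = [2, 0, 2, 2]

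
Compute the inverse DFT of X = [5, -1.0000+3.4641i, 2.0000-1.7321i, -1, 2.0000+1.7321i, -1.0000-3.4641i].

x[n] = (1/6) Σ(k=0 to 5) X[k] · e^(2πikn/6)

Computing each x[n]:
x[0] = 1
x[1] = 0
x[2] = -1
x[3] = 2
x[4] = 2
x[5] = 1

x = [1, 0, -1, 2, 2, 1]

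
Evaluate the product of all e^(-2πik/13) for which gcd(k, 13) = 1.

The primitive 13th roots of unity are ω_13^k for k coprime to 13: k ∈ {1, 2, 3, 4, 5, 6, 7, 8, 9, 10, 11, 12}
Their product equals the constant term of the cyclotomic polynomial Φ_13(x) up to sign.
For n ≥ 3, the product of all primitive nth roots of unity is 1. (For n=1 it is 1; for n=2 it is -1.)

1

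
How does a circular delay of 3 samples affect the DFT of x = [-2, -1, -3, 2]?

Time shift by 3: X_shifted[k] = ω_4^(3k) · X[k]
Shifted x = [-1, -3, 2, -2]

DFT(x[n-3]) = [-4, -3+1i, 6, -3-1i]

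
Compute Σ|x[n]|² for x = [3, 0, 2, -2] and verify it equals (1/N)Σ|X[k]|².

Time domain:
Σ|x[n]|² = |3|² + |0|² + |2|² + |-2|² = 17.0000

Frequency domain:
(1/4)Σ|X[k]|² = (1/4)(|3|² + |1-2i|² + |7|² + |1+2i|²) = (1/4)·68.0000 = 17.0000

Both sides agree, confirming Parseval's theorem.

Σ|x[n]|² = (1/N)Σ|X[k]|² = 17.0000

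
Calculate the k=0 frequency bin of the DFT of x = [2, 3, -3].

X[0] = Σ(n=0 to 2) x[n] · ω_3^0 = Σ x[n]
= (2) + (3) + (-3)

X[0] = 2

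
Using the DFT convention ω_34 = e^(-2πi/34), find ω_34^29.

ω_34^29 = e^(-2πi·29/34)
= cos(-2π·29/34) + i·sin(-2π·29/34)
= cos(-58π/34) + i·sin(-58π/34)

ω_34^29 = cos(-58π/34) + i·sin(-58π/34) = 0.6026+0.7980i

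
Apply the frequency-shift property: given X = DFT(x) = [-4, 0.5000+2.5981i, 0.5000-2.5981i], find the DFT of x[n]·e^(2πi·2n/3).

Modulation property: DFT(ω_3^(-2n)·x[n]) = X[(k-2) mod 3], so circularly shift X by 2 positions.

X[k-2] = [0.5000+2.5981i, 0.5000-2.5981i, -4]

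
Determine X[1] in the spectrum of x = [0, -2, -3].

X[1] = Σ(n=0 to 2) x[n] · ω_3^(1n) where ω_3 = e^(-2πi/3)
= (0)·ω_3^0 + (-2)·ω_3^1 + (-3)·ω_3^2

X[1] = 2.5000-0.8660i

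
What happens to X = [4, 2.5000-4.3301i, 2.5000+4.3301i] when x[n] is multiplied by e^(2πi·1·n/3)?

Modulation property: DFT(ω_3^(-1n)·x[n]) = X[(k-1) mod 3], so circularly shift X by 1 positions.

X[k-1] = [2.5000+4.3301i, 4, 2.5000-4.3301i]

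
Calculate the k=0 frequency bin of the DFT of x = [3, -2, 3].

X[0] = Σ(n=0 to 2) x[n] · ω_3^0 = Σ x[n]
= (3) + (-2) + (3)

X[0] = 4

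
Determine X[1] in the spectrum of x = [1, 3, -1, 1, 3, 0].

X[1] = Σ(n=0 to 5) x[n] · ω_6^(1n) where ω_6 = e^(-2πi/6)
= (1)·ω_6^0 + (3)·ω_6^1 + (-1)·ω_6^2 + (1)·ω_6^3 + (3)·ω_6^4 + (0)·ω_6^5

X[1] = 0.5000+0.8660i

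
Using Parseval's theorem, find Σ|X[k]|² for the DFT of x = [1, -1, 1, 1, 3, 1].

Parseval: Σ|x[n]|² = (1/N)Σ|X[k]|², so Σ|X[k]|² = N·Σ|x[n]|² = 6·14.0000

Σ|X[k]|² = N·Σ|x[n]|² = 6·14.0000 = 84.0000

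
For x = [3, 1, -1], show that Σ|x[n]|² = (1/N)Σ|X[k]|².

Time domain:
Σ|x[n]|² = |3|² + |1|² + |-1|² = 11.0000

Frequency domain:
(1/3)Σ|X[k]|² = (1/3)(|3|² + |3.0000-1.7321i|² + |3.0000+1.7321i|²) = (1/3)·33.0000 = 11.0000

Both sides agree, confirming Parseval's theorem.

Σ|x[n]|² = (1/N)Σ|X[k]|² = 11.0000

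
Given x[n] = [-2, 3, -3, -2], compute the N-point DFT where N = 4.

X[k] = Σ(n=0 to 3) x[n] · ω_4^(nk)
where ω_4 = e^(-2πi/4)

Computing each X[k]:
X[0] = -4
X[1] = 1-5i
X[2] = -6
X[3] = 1+5i

X = [-4, 1-5i, -6, 1+5i]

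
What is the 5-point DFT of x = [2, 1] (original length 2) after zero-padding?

Original 2-point DFT: [3, 1]
Zero-padded 5-point DFT provides frequency interpolation.

DFT_5([x, 0, ...]) = [3, 2.3090-0.9511i, 1.1910-0.5878i, 1.1910+0.5878i, 2.3090+0.9511i]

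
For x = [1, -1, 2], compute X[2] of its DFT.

X[2] = Σ(n=0 to 2) x[n] · ω_3^(2n) where ω_3 = e^(-2πi/3)
= (1)·ω_3^0 + (-1)·ω_3^2 + (2)·ω_3^4

X[2] = 0.5000-2.5981i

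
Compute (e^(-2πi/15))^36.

Since ω_15^15 = 1, powers reduce modulo 15.
36 mod 15 = 6
So ω_15^36 = ω_15^6 = e^(-2πi·6/15)

ω_15^36 = ω_15^6 = -0.8090-0.5878i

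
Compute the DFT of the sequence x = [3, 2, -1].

X[k] = Σ(n=0 to 2) x[n] · ω_3^(nk)
where ω_3 = e^(-2πi/3)

Computing each X[k]:
X[0] = 4
X[1] = 2.5000-2.5981i
X[2] = 2.5000+2.5981i

X = [4, 2.5000-2.5981i, 2.5000+2.5981i]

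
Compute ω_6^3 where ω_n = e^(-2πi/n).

ω_6^3 = e^(-2πi·3/6)
= cos(-2π·3/6) + i·sin(-2π·3/6)
= cos(-6π/6) + i·sin(-6π/6)

ω_6^3 = cos(-6π/6) + i·sin(-6π/6) = -1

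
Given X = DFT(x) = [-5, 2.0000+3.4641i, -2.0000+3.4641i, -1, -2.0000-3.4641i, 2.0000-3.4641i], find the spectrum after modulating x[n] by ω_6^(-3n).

Modulation property: DFT(ω_6^(-3n)·x[n]) = X[(k-3) mod 6], so circularly shift X by 3 positions.

X[k-3] = [-1, -2.0000-3.4641i, 2.0000-3.4641i, -5, 2.0000+3.4641i, -2.0000+3.4641i]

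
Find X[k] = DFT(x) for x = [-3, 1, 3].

X[k] = Σ(n=0 to 2) x[n] · ω_3^(nk)
where ω_3 = e^(-2πi/3)

Computing each X[k]:
X[0] = 1
X[1] = -5.0000+1.7321i
X[2] = -5.0000-1.7321i

X = [1, -5.0000+1.7321i, -5.0000-1.7321i]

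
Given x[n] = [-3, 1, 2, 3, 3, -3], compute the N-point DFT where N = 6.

X[k] = Σ(n=0 to 5) x[n] · ω_6^(nk)
where ω_6 = e^(-2πi/6)

Computing each X[k]:
X[0] = 3
X[1] = -9.5000-2.5981i
X[2] = -1.5000-4.3301i
X[3] = 1
X[4] = -1.5000+4.3301i
X[5] = -9.5000+2.5981i

X = [3, -9.5000-2.5981i, -1.5000-4.3301i, 1, -1.5000+4.3301i, -9.5000+2.5981i]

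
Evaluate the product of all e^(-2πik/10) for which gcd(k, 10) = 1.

The primitive 10th roots of unity are ω_10^k for k coprime to 10: k ∈ {1, 3, 7, 9}
Their product equals the constant term of the cyclotomic polynomial Φ_10(x) up to sign.
For n ≥ 3, the product of all primitive nth roots of unity is 1. (For n=1 it is 1; for n=2 it is -1.)

1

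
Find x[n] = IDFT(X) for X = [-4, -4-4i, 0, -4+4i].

x[n] = (1/4) Σ(k=0 to 3) X[k] · e^(2πikn/4)

Computing each x[n]:
x[0] = -3
x[1] = 1
x[2] = 1
x[3] = -3

x = [-3, 1, 1, -3]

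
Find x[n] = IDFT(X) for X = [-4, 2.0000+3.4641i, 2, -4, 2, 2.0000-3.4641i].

x[n] = (1/6) Σ(k=0 to 5) X[k] · e^(2πikn/6)

Computing each x[n]:
x[0] = 0
x[1] = -1
x[2] = -3
x[3] = 0
x[4] = -1
x[5] = 1

x = [0, -1, -3, 0, -1, 1]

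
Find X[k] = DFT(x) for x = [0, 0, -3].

X[k] = Σ(n=0 to 2) x[n] · ω_3^(nk)
where ω_3 = e^(-2πi/3)

Computing each X[k]:
X[0] = -3
X[1] = 1.5000-2.5981i
X[2] = 1.5000+2.5981i

X = [-3, 1.5000-2.5981i, 1.5000+2.5981i]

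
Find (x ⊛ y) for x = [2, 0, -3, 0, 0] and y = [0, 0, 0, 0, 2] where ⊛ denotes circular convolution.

(x ⊛ y)[n] = Σ(m=0 to 4) x[m] · y[(n-m) mod 5]

Computing each output sample:
(x ⊛ y)[0] = 0
(x ⊛ y)[1] = -6
(x ⊛ y)[2] = 0
(x ⊛ y)[3] = 0
(x ⊛ y)[4] = 4

x ⊛ y = [0, -6, 0, 0, 4]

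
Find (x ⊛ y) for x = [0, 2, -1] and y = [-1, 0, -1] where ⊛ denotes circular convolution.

(x ⊛ y)[n] = Σ(m=0 to 2) x[m] · y[(n-m) mod 3]

Computing each output sample:
(x ⊛ y)[0] = -2
(x ⊛ y)[1] = -1
(x ⊛ y)[2] = 1

x ⊛ y = [-2, -1, 1]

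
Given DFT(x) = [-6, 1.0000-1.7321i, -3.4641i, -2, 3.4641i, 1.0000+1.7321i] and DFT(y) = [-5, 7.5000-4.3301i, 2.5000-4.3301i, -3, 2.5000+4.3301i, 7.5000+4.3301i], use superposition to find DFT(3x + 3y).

By linearity: DFT(3x + 3y) = 3·DFT(x) + 3·DFT(y)
= 3·[-6, 1.0000-1.7321i, -3.4641i, -2, 3.4641i, 1.0000+1.7321i] + 3·[-5, 7.5000-4.3301i, 2.5000-4.3301i, -3, 2.5000+4.3301i, 7.5000+4.3301i]

Computing element-wise:
Z[0] = 3·(-6) + 3·(-5) = -33
Z[1] = 3·(1.0000-1.7321i) + 3·(7.5000-4.3301i) = 25.5000-18.1866i
Z[2] = 3·(-3.4641i) + 3·(2.5000-4.3301i) = 7.5000-23.3826i
Z[3] = 3·(-2) + 3·(-3) = -15
Z[4] = 3·(3.4641i) + 3·(2.5000+4.3301i) = 7.5000+23.3826i
Z[5] = 3·(1.0000+1.7321i) + 3·(7.5000+4.3301i) = 25.5000+18.1866i

DFT(3x + 3y) = 3·X + 3·Y = [-33, 25.5000-18.1866i, 7.5000-23.3826i, -15, 7.5000+23.3826i, 25.5000+18.1866i]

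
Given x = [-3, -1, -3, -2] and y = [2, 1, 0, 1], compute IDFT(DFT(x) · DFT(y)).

(x ⊛ y)[n] = Σ(m=0 to 3) x[m] · y[(n-m) mod 4]

Computing each output sample:
(x ⊛ y)[0] = -9
(x ⊛ y)[1] = -8
(x ⊛ y)[2] = -9
(x ⊛ y)[3] = -10

x ⊛ y = [-9, -8, -9, -10]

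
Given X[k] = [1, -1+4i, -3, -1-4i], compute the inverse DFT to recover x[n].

x[n] = (1/4) Σ(k=0 to 3) X[k] · e^(2πikn/4)

Computing each x[n]:
x[0] = -1
x[1] = -1
x[2] = 0
x[3] = 3

x = [-1, -1, 0, 3]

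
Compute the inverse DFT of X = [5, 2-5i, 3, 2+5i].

x[n] = (1/4) Σ(k=0 to 3) X[k] · e^(2πikn/4)

Computing each x[n]:
x[0] = 3
x[1] = 3
x[2] = 1
x[3] = -2

x = [3, 3, 1, -2]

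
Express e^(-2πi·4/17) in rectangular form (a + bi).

ω_17^4 = e^(-2πi·4/17)
= cos(-2π·4/17) + i·sin(-2π·4/17)
= cos(-8π/17) + i·sin(-8π/17)

ω_17^4 = cos(-8π/17) + i·sin(-8π/17) = 0.0923-0.9957i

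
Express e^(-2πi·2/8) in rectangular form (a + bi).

ω_8^2 = e^(-2πi·2/8)
= cos(-2π·2/8) + i·sin(-2π·2/8)
= cos(-4π/8) + i·sin(-4π/8)

ω_8^2 = cos(-4π/8) + i·sin(-4π/8) = -1i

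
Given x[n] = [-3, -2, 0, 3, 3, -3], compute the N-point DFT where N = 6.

X[k] = Σ(n=0 to 5) x[n] · ω_6^(nk)
where ω_6 = e^(-2πi/6)

Computing each X[k]:
X[0] = -2
X[1] = -10.0000+1.7321i
X[2] = 1.0000-3.4641i
X[3] = 2
X[4] = 1.0000+3.4641i
X[5] = -10.0000-1.7321i

X = [-2, -10.0000+1.7321i, 1.0000-3.4641i, 2, 1.0000+3.4641i, -10.0000-1.7321i]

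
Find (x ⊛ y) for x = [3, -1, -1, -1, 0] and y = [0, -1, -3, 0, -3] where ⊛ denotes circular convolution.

(x ⊛ y)[n] = Σ(m=0 to 4) x[m] · y[(n-m) mod 5]

Computing each output sample:
(x ⊛ y)[0] = 6
(x ⊛ y)[1] = 0
(x ⊛ y)[2] = -5
(x ⊛ y)[3] = 4
(x ⊛ y)[4] = -5

x ⊛ y = [6, 0, -5, 4, -5]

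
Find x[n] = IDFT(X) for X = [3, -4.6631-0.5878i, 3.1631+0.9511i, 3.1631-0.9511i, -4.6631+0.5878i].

x[n] = (1/5) Σ(k=0 to 4) X[k] · e^(2πikn/5)

Computing each x[n]:
x[0] = 0
x[1] = -1
x[2] = 3
x[3] = 2
x[4] = -1

x = [0, -1, 3, 2, -1]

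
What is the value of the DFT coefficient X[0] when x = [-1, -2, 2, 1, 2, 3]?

X[0] = Σ(n=0 to 5) x[n] · ω_6^0 = Σ x[n]
= (-1) + (-2) + (2) + (1) + (2) + (3)

X[0] = 5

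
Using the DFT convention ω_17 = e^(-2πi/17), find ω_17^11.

ω_17^11 = e^(-2πi·11/17)
= cos(-2π·11/17) + i·sin(-2π·11/17)
= cos(-22π/17) + i·sin(-22π/17)

ω_17^11 = cos(-22π/17) + i·sin(-22π/17) = -0.6026+0.7980i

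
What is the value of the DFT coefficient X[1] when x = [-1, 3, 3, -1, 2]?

X[1] = Σ(n=0 to 4) x[n] · ω_5^(1n) where ω_5 = e^(-2πi/5)
= (-1)·ω_5^0 + (3)·ω_5^1 + (3)·ω_5^2 + (-1)·ω_5^3 + (2)·ω_5^4

X[1] = -1.0729-3.3022i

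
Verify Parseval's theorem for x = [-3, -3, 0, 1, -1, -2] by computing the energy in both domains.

Time domain:
Σ|x[n]|² = |-3|² + |-3|² + |0|² + |1|² + |-1|² + |-2|² = 24.0000

Frequency domain:
(1/6)Σ|X[k]|² = (1/6)(|-8|² + |-6|² + |1.0000+1.7321i|² + |0|² + |1.0000-1.7321i|² + |-6|²) = (1/6)·144.0000 = 24.0000

Both sides agree, confirming Parseval's theorem.

Σ|x[n]|² = (1/N)Σ|X[k]|² = 24.0000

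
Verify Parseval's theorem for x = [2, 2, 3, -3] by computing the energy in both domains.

Time domain:
Σ|x[n]|² = |2|² + |2|² + |3|² + |-3|² = 26.0000

Frequency domain:
(1/4)Σ|X[k]|² = (1/4)(|4|² + |-1-5i|² + |6|² + |-1+5i|²) = (1/4)·104.0000 = 26.0000

Both sides agree, confirming Parseval's theorem.

Σ|x[n]|² = (1/N)Σ|X[k]|² = 26.0000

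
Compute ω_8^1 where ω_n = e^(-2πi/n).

ω_8^1 = e^(-2πi·1/8)
= cos(-2π·1/8) + i·sin(-2π·1/8)
= cos(-2π/8) + i·sin(-2π/8)

ω_8^1 = cos(-2π/8) + i·sin(-2π/8) = 0.7071-0.7071i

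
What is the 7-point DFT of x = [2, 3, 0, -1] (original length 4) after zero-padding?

Original 4-point DFT: [4, 2-4i, 0, 2+4i]
Zero-padded 7-point DFT provides frequency interpolation.

DFT_7([x, 0, ...]) = [4, 4.7714-1.9116i, 0.7089-3.7066i, -0.4804-0.3267i, -0.4804+0.3267i, 0.7089+3.7066i, 4.7714+1.9116i]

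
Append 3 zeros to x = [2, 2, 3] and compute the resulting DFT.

Original 3-point DFT: [7, -0.5000+0.8660i, -0.5000-0.8660i]
Zero-padded 6-point DFT provides frequency interpolation.

DFT_6([x, 0, ...]) = [7, 1.5000-4.3301i, -0.5000+0.8660i, 3, -0.5000-0.8660i, 1.5000+4.3301i]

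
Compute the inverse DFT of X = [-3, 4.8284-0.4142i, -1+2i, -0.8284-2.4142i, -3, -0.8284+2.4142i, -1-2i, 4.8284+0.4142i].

x[n] = (1/8) Σ(k=0 to 7) X[k] · e^(2πikn/8)

Computing each x[n]:
x[0] = 0
x[1] = 1
x[2] = -1
x[3] = 0
x[4] = -2
x[5] = -2
x[6] = 0
x[7] = 1

x = [0, 1, -1, 0, -2, -2, 0, 1]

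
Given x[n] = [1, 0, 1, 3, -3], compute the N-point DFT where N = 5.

X[k] = Σ(n=0 to 4) x[n] · ω_5^(nk)
where ω_5 = e^(-2πi/5)

Computing each X[k]:
X[0] = 2
X[1] = -3.1631-1.6776i
X[2] = 4.6631-3.6655i
X[3] = 4.6631+3.6655i
X[4] = -3.1631+1.6776i

X = [2, -3.1631-1.6776i, 4.6631-3.6655i, 4.6631+3.6655i, -3.1631+1.6776i]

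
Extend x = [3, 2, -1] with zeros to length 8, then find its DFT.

Original 3-point DFT: [4, 2.5000-2.5981i, 2.5000+2.5981i]
Zero-padded 8-point DFT provides frequency interpolation.

DFT_8([x, 0, ...]) = [4, 4.4142-0.4142i, 4-2i, 1.5858-2.4142i, 0, 1.5858+2.4142i, 4+2i, 4.4142+0.4142i]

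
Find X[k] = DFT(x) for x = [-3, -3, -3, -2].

X[k] = Σ(n=0 to 3) x[n] · ω_4^(nk)
where ω_4 = e^(-2πi/4)

Computing each X[k]:
X[0] = -11
X[1] = 1i
X[2] = -1
X[3] = -1i

X = [-11, 1i, -1, -1i]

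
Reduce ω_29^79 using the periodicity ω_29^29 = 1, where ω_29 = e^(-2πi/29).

Since ω_29^29 = 1, powers reduce modulo 29.
79 mod 29 = 21
So ω_29^79 = ω_29^21 = e^(-2πi·21/29)

ω_29^79 = ω_29^21 = -0.1618+0.9868i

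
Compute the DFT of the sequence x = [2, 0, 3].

X[k] = Σ(n=0 to 2) x[n] · ω_3^(nk)
where ω_3 = e^(-2πi/3)

Computing each X[k]:
X[0] = 5
X[1] = 0.5000+2.5981i
X[2] = 0.5000-2.5981i

X = [5, 0.5000+2.5981i, 0.5000-2.5981i]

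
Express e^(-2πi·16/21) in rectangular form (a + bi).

ω_21^16 = e^(-2πi·16/21)
= cos(-2π·16/21) + i·sin(-2π·16/21)
= cos(-32π/21) + i·sin(-32π/21)

ω_21^16 = cos(-32π/21) + i·sin(-32π/21) = 0.0747+0.9972i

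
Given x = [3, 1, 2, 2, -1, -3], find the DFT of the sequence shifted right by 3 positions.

Time shift by 3: X_shifted[k] = ω_6^(3k) · X[k]
Shifted x = [2, -1, -3, 3, 1, 2]

DFT(x[n-3]) = [4, 0.5000+6.0622i, 5.5000-0.8660i, -4, 5.5000+0.8660i, 0.5000-6.0622i]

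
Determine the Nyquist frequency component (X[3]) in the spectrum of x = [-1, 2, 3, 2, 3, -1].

X[3] = Σ(n=0 to 5) x[n] · ω_6^(3n) where ω_6 = e^(-2πi/6)
= (-1)·ω_6^0 + (2)·ω_6^3 + (3)·ω_6^6 + (2)·ω_6^9 + (3)·ω_6^12 + (-1)·ω_6^15

X[3] = 2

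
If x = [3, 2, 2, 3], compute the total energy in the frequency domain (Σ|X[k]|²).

Parseval: Σ|x[n]|² = (1/N)Σ|X[k]|², so Σ|X[k]|² = N·Σ|x[n]|² = 4·26.0000

Σ|X[k]|² = N·Σ|x[n]|² = 4·26.0000 = 104.0000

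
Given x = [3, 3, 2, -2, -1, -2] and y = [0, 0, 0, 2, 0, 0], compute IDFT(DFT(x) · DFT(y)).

(x ⊛ y)[n] = Σ(m=0 to 5) x[m] · y[(n-m) mod 6]

Computing each output sample:
(x ⊛ y)[0] = -4
(x ⊛ y)[1] = -2
(x ⊛ y)[2] = -4
(x ⊛ y)[3] = 6
(x ⊛ y)[4] = 6
(x ⊛ y)[5] = 4

x ⊛ y = [-4, -2, -4, 6, 6, 4]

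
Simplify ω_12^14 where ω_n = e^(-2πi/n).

Since ω_12^12 = 1, powers reduce modulo 12.
14 mod 12 = 2
So ω_12^14 = ω_12^2 = e^(-2πi·2/12)

ω_12^14 = ω_12^2 = 0.5000-0.8660i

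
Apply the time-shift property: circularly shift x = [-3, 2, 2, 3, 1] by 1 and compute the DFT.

Time shift by 1: X_shifted[k] = ω_5^(1k) · X[k]
Shifted x = [1, -3, 2, 2, 3]

DFT(x[n-1]) = [5, -2.2361+5.7063i, 2.2361+3.5267i, 2.2361-3.5267i, -2.2361-5.7063i]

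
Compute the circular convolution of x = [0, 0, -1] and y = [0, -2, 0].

(x ⊛ y)[n] = Σ(m=0 to 2) x[m] · y[(n-m) mod 3]

Computing each output sample:
(x ⊛ y)[0] = 2
(x ⊛ y)[1] = 0
(x ⊛ y)[2] = 0

x ⊛ y = [2, 0, 0]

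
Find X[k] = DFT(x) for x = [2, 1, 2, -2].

X[k] = Σ(n=0 to 3) x[n] · ω_4^(nk)
where ω_4 = e^(-2πi/4)

Computing each X[k]:
X[0] = 3
X[1] = -3i
X[2] = 5
X[3] = 3i

X = [3, -3i, 5, 3i]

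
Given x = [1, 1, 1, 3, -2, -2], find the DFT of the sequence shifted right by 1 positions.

Time shift by 1: X_shifted[k] = ω_6^(1k) · X[k]
Shifted x = [-2, 1, 1, 1, 3, -2]

DFT(x[n-1]) = [2, -5.5000-0.8660i, -2.5000-4.3301i, 2, -2.5000+4.3301i, -5.5000+0.8660i]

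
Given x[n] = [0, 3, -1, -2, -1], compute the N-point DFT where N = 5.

X[k] = Σ(n=0 to 4) x[n] · ω_5^(nk)
where ω_5 = e^(-2πi/5)

Computing each X[k]:
X[0] = -1
X[1] = 3.0451-4.3920i
X[2] = -2.5451-1.4001i
X[3] = -2.5451+1.4001i
X[4] = 3.0451+4.3920i

X = [-1, 3.0451-4.3920i, -2.5451-1.4001i, -2.5451+1.4001i, 3.0451+4.3920i]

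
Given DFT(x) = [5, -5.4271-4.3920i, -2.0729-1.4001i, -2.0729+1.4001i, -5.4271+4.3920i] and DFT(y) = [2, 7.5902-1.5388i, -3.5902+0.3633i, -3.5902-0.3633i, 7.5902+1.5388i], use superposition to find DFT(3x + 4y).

By linearity: DFT(3x + 4y) = 3·DFT(x) + 4·DFT(y)
= 3·[5, -5.4271-4.3920i, -2.0729-1.4001i, -2.0729+1.4001i, -5.4271+4.3920i] + 4·[2, 7.5902-1.5388i, -3.5902+0.3633i, -3.5902-0.3633i, 7.5902+1.5388i]

Computing element-wise:
Z[0] = 3·(5) + 4·(2) = 23
Z[1] = 3·(-5.4271-4.3920i) + 4·(7.5902-1.5388i) = 14.0795-19.3312i
Z[2] = 3·(-2.0729-1.4001i) + 4·(-3.5902+0.3633i) = -20.5795-2.7471i
Z[3] = 3·(-2.0729+1.4001i) + 4·(-3.5902-0.3633i) = -20.5795+2.7471i
Z[4] = 3·(-5.4271+4.3920i) + 4·(7.5902+1.5388i) = 14.0795+19.3312i

DFT(3x + 4y) = 3·X + 4·Y = [23, 14.0795-19.3312i, -20.5795-2.7471i, -20.5795+2.7471i, 14.0795+19.3312i]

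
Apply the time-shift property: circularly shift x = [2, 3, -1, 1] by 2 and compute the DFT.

Time shift by 2: X_shifted[k] = ω_4^(2k) · X[k]
Shifted x = [-1, 1, 2, 3]

DFT(x[n-2]) = [5, -3+2i, -3, -3-2i]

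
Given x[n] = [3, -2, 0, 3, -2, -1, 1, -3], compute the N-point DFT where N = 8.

X[k] = Σ(n=0 to 7) x[n] · ω_8^(nk)
where ω_8 = e^(-2πi/8)

Computing each X[k]:
X[0] = -1
X[1] = 0.0503-2.5355i
X[2] = 3i
X[3] = 9.9497-4.5355i
X[4] = 5
X[5] = 9.9497+4.5355i
X[6] = -3i
X[7] = 0.0503+2.5355i

X = [-1, 0.0503-2.5355i, 3i, 9.9497-4.5355i, 5, 9.9497+4.5355i, -3i, 0.0503+2.5355i]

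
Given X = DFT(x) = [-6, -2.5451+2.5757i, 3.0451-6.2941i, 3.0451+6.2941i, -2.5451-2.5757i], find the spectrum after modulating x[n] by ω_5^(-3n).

Modulation property: DFT(ω_5^(-3n)·x[n]) = X[(k-3) mod 5], so circularly shift X by 3 positions.

X[k-3] = [3.0451-6.2941i, 3.0451+6.2941i, -2.5451-2.5757i, -6, -2.5451+2.5757i]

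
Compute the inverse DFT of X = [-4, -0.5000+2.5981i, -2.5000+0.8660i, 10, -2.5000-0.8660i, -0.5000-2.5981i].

x[n] = (1/6) Σ(k=0 to 5) X[k] · e^(2πikn/6)

Computing each x[n]:
x[0] = 0
x[1] = -3
x[2] = 1
x[3] = -3
x[4] = 2
x[5] = -1

x = [0, -3, 1, -3, 2, -1]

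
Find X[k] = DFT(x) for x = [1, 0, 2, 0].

X[k] = Σ(n=0 to 3) x[n] · ω_4^(nk)
where ω_4 = e^(-2πi/4)

Computing each X[k]:
X[0] = 3
X[1] = -1
X[2] = 3
X[3] = -1

X = [3, -1, 3, -1]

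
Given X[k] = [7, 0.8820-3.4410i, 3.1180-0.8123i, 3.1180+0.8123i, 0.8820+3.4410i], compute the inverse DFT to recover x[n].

x[n] = (1/5) Σ(k=0 to 4) X[k] · e^(2πikn/5)

Computing each x[n]:
x[0] = 3
x[1] = 2
x[2] = 2
x[3] = 1
x[4] = -1

x = [3, 2, 2, 1, -1]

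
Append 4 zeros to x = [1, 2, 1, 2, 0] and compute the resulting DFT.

Original 5-point DFT: [6, -0.8090-1.3143i, 0.3090-2.1266i, 0.3090+2.1266i, -0.8090+1.3143i]
Zero-padded 9-point DFT provides frequency interpolation.

DFT_9([x, 0, ...]) = [6, 1.7057-4.0024i, -0.5924-0.5796i, 1.5000-0.8660i, -1.1133-1.7733i, -1.1133+1.7733i, 1.5000+0.8660i, -0.5924+0.5796i, 1.7057+4.0024i]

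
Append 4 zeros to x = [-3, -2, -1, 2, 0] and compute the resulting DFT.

Original 5-point DFT: [-4, -4.4271+3.6655i, -1.0729-1.6776i, -1.0729+1.6776i, -4.4271-3.6655i]
Zero-padded 9-point DFT provides frequency interpolation.

DFT_9([x, 0, ...]) = [-4, -5.7057+0.5383i, -3.4076+4.0437i, 0.5000+0.8660i, -2.8867-1.6908i, -2.8867+1.6908i, 0.5000-0.8660i, -3.4076-4.0437i, -5.7057-0.5383i]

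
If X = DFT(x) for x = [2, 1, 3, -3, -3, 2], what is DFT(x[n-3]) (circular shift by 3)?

Time shift by 3: X_shifted[k] = ω_6^(3k) · X[k]
Shifted x = [-3, -3, 2, 2, 1, 3]

DFT(x[n-3]) = [2, -6.5000+4.3301i, -2.5000+6.0622i, -2, -2.5000-6.0622i, -6.5000-4.3301i]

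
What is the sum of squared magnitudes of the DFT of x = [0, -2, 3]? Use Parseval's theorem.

Parseval: Σ|x[n]|² = (1/N)Σ|X[k]|², so Σ|X[k]|² = N·Σ|x[n]|² = 3·13.0000

Σ|X[k]|² = N·Σ|x[n]|² = 3·13.0000 = 39.0000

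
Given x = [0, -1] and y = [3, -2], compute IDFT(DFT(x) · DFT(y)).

(x ⊛ y)[n] = Σ(m=0 to 1) x[m] · y[(n-m) mod 2]

Computing each output sample:
(x ⊛ y)[0] = 2
(x ⊛ y)[1] = -3

x ⊛ y = [2, -3]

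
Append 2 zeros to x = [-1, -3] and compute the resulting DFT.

Original 2-point DFT: [-4, 2]
Zero-padded 4-point DFT provides frequency interpolation.

DFT_4([x, 0, ...]) = [-4, -1+3i, 2, -1-3i]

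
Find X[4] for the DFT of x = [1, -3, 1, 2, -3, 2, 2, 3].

X[4] = Σ(n=0 to 7) x[n] · ω_8^(4n) where ω_8 = e^(-2πi/8)
= (1)·ω_8^0 + (-3)·ω_8^4 + (1)·ω_8^8 + (2)·ω_8^12 + (-3)·ω_8^16 + (2)·ω_8^20 + (2)·ω_8^24 + (3)·ω_8^28

X[4] = -3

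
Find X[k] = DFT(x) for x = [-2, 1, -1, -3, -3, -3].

X[k] = Σ(n=0 to 5) x[n] · ω_6^(nk)
where ω_6 = e^(-2πi/6)

Computing each X[k]:
X[0] = -11
X[1] = 2.0000-5.1962i
X[2] = -2.0000-1.7321i
X[3] = -1
X[4] = -2.0000+1.7321i
X[5] = 2.0000+5.1962i

X = [-11, 2.0000-5.1962i, -2.0000-1.7321i, -1, -2.0000+1.7321i, 2.0000+5.1962i]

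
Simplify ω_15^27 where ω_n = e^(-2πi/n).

Since ω_15^15 = 1, powers reduce modulo 15.
27 mod 15 = 12
So ω_15^27 = ω_15^12 = e^(-2πi·12/15)

ω_15^27 = ω_15^12 = 0.3090+0.9511i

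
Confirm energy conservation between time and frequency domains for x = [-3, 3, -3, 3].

Time domain:
Σ|x[n]|² = |-3|² + |3|² + |-3|² + |3|² = 36.0000

Frequency domain:
(1/4)Σ|X[k]|² = (1/4)(|0|² + |0|² + |-12|² + |0|²) = (1/4)·144.0000 = 36.0000

Both sides agree, confirming Parseval's theorem.

Σ|x[n]|² = (1/N)Σ|X[k]|² = 36.0000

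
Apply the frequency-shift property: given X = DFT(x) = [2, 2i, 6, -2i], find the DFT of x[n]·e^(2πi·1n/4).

Modulation property: DFT(ω_4^(-1n)·x[n]) = X[(k-1) mod 4], so circularly shift X by 1 positions.

X[k-1] = [-2i, 2, 2i, 6]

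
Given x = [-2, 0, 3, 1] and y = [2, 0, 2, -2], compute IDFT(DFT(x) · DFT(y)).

(x ⊛ y)[n] = Σ(m=0 to 3) x[m] · y[(n-m) mod 4]

Computing each output sample:
(x ⊛ y)[0] = 2
(x ⊛ y)[1] = -4
(x ⊛ y)[2] = 0
(x ⊛ y)[3] = 6

x ⊛ y = [2, -4, 0, 6]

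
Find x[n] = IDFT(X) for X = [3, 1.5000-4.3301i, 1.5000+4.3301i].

x[n] = (1/3) Σ(k=0 to 2) X[k] · e^(2πikn/3)

Computing each x[n]:
x[0] = 2
x[1] = 3
x[2] = -2

x = [2, 3, -2]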